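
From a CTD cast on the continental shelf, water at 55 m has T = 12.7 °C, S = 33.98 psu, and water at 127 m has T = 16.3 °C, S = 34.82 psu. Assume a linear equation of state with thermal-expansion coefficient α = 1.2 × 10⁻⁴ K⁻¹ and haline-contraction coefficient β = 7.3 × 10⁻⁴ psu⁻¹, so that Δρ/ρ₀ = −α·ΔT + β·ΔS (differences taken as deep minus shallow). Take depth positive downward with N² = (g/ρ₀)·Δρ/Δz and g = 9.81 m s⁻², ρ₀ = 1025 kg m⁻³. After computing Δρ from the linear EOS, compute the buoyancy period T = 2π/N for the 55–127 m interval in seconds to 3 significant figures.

ΔT = +3.6 K, ΔS = +0.84 psu (deep − shallow).
Δρ/ρ₀ = −αΔT + βΔS = -4.32 × 10⁻⁴ + 6.132 × 10⁻⁴ = 1.812 × 10⁻⁴, so Δρ ≈ 0.1857 kg m⁻³.
N² = (g/ρ₀)·Δρ/Δz = g·(Δρ/ρ₀)/Δz = 9.81 × 1.812 × 10⁻⁴ / 72 = 2.4688 × 10⁻⁵ s⁻².
N = √(2.4688 × 10⁻⁵) = 4.9687 × 10⁻³ rad s⁻¹ → T = 2π/N = 1.2646 × 10³ s ≈ 1.26 × 10³ s.

1.26 × 10³ s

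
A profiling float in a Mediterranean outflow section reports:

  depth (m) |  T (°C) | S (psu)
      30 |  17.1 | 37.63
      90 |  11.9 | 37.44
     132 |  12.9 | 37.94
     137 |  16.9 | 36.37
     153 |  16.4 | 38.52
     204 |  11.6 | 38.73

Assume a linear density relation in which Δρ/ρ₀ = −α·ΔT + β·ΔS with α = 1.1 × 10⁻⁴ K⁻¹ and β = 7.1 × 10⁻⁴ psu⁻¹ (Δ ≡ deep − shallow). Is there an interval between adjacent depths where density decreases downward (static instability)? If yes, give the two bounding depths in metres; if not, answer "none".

132–137 m

Evaluate Δρ/ρ₀ = −αΔT + βΔS across each adjacent pair:
  30–90 m: −αΔT+βΔS = −(1.1 × 10⁻⁴)(-5.2)+(7.1 × 10⁻⁴)(-0.19) = 4.4 × 10⁻⁴ → stable
  90–132 m: −αΔT+βΔS = −(1.1 × 10⁻⁴)(+1.0)+(7.1 × 10⁻⁴)(+0.50) = 2.4 × 10⁻⁴ → stable
  132–137 m: −αΔT+βΔS = −(1.1 × 10⁻⁴)(+4.0)+(7.1 × 10⁻⁴)(-1.57) = -1.6 × 10⁻³ → UNSTABLE
  137–153 m: −αΔT+βΔS = −(1.1 × 10⁻⁴)(-0.5)+(7.1 × 10⁻⁴)(+2.15) = 1.6 × 10⁻³ → stable
  153–204 m: −αΔT+βΔS = −(1.1 × 10⁻⁴)(-4.8)+(7.1 × 10⁻⁴)(+0.21) = 6.8 × 10⁻⁴ → stable
The 132–137 m interval has Δρ < 0: lighter water underlies denser water.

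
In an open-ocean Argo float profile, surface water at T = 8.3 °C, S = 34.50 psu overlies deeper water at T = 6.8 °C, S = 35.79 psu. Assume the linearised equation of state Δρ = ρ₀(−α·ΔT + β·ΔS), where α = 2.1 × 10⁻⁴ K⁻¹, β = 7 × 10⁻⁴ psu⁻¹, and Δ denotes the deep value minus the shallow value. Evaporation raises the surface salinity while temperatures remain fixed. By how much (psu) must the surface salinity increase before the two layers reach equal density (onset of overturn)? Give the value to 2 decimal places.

Neutral buoyancy requires −α(T_deep − T_surf) + β(S_deep − S_surf′) = 0.
S_surf′ = S_deep − (α/β)·ΔT = 35.79 − (2.1 × 10⁻⁴/7 × 10⁻⁴)·(-1.5) = 36.2400 psu.
Increase required: 36.2400 − 34.50 = 1.7400 psu.

1.74 psu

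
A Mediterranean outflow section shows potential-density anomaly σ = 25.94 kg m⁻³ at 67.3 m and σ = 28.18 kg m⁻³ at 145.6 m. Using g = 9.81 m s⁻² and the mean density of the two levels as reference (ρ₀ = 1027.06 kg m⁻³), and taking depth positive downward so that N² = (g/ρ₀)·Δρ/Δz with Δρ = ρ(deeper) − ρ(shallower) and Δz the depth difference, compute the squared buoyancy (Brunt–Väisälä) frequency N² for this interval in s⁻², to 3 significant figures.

2.73 × 10⁻⁴ s⁻²

Δρ = 1028.18 − 1025.94 = 2.24 kg m⁻³ over Δz = 145.6 − 67.3 = 78.3 m.
N² = (9.81/1027.06) × (2.24/78.3) = 2.7325 × 10⁻⁴ s⁻² ≈ 2.73 × 10⁻⁴ s⁻².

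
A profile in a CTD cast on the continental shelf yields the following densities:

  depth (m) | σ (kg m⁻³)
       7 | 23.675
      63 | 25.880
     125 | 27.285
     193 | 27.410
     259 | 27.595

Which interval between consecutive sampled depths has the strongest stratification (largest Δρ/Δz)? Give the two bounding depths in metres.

7–63 m

Compute the density gradient over each adjacent pair:
  7–63 m: Δρ/Δz = 2.205/56 = 0.039 kg m⁻⁴
  63–125 m: Δρ/Δz = 1.405/62 = 0.023 kg m⁻⁴
  125–193 m: Δρ/Δz = 0.125/68 = 1.8 × 10⁻³ kg m⁻⁴
  193–259 m: Δρ/Δz = 0.185/66 = 2.8 × 10⁻³ kg m⁻⁴
The largest gradient is in the 7–63 m interval — the pycnocline.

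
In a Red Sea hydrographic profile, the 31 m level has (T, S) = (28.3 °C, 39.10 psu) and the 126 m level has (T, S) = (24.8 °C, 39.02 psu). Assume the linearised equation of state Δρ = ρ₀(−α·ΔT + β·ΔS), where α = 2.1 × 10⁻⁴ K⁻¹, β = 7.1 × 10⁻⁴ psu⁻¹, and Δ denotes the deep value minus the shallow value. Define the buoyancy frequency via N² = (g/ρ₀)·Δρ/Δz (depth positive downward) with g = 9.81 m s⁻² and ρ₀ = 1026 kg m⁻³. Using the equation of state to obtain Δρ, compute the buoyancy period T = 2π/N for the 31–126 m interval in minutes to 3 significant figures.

12.5 min

ΔT = -3.5 K, ΔS = -0.08 psu (deep − shallow).
Δρ/ρ₀ = −αΔT + βΔS = 7.35 × 10⁻⁴ − 5.68 × 10⁻⁵ = 6.782 × 10⁻⁴, so Δρ ≈ 0.6958 kg m⁻³.
N² = (g/ρ₀)·Δρ/Δz = g·(Δρ/ρ₀)/Δz = 9.81 × 6.782 × 10⁻⁴ / 95 = 7.0033 × 10⁻⁵ s⁻².
N = √(7.0033 × 10⁻⁵) = 8.3686 × 10⁻³ rad s⁻¹ → T = 2π/N = 750.80 s = 12.513 min ≈ 12.5 min.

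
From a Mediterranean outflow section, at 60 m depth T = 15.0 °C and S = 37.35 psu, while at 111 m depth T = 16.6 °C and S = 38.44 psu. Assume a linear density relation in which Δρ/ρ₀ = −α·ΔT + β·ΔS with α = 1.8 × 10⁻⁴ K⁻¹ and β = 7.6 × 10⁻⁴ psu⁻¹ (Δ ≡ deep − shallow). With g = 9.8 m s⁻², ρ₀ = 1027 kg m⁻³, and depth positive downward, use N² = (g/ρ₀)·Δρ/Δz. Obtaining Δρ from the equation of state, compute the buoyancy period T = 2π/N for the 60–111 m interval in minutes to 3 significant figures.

10.3 min

ΔT = +1.6 K, ΔS = +1.09 psu (deep − shallow).
Δρ/ρ₀ = −αΔT + βΔS = -2.88 × 10⁻⁴ + 8.284 × 10⁻⁴ = 5.404 × 10⁻⁴, so Δρ ≈ 0.5550 kg m⁻³.
N² = (g/ρ₀)·Δρ/Δz = g·(Δρ/ρ₀)/Δz = 9.8 × 5.404 × 10⁻⁴ / 51 = 1.0384 × 10⁻⁴ s⁻².
N = √(1.0384 × 10⁻⁴) = 0.010190 rad s⁻¹ → T = 2π/N = 616.60 s = 10.277 min ≈ 10.3 min.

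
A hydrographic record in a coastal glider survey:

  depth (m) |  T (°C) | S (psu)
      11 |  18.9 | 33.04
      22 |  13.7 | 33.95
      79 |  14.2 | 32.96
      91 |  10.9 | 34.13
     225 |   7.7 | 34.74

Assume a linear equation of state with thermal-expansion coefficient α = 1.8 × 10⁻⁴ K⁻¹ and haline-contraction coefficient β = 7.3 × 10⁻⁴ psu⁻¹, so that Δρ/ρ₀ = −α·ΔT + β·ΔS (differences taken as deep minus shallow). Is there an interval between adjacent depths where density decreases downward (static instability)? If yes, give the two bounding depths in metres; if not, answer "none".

22–79 m

Evaluate Δρ/ρ₀ = −αΔT + βΔS across each adjacent pair:
  11–22 m: −αΔT+βΔS = −(1.8 × 10⁻⁴)(-5.2)+(7.3 × 10⁻⁴)(+0.91) = 1.6 × 10⁻³ → stable
  22–79 m: −αΔT+βΔS = −(1.8 × 10⁻⁴)(+0.5)+(7.3 × 10⁻⁴)(-0.99) = -8.1 × 10⁻⁴ → UNSTABLE
  79–91 m: −αΔT+βΔS = −(1.8 × 10⁻⁴)(-3.3)+(7.3 × 10⁻⁴)(+1.17) = 1.4 × 10⁻³ → stable
  91–225 m: −αΔT+βΔS = −(1.8 × 10⁻⁴)(-3.2)+(7.3 × 10⁻⁴)(+0.61) = 1.0 × 10⁻³ → stable
The 22–79 m interval has Δρ < 0: lighter water underlies denser water.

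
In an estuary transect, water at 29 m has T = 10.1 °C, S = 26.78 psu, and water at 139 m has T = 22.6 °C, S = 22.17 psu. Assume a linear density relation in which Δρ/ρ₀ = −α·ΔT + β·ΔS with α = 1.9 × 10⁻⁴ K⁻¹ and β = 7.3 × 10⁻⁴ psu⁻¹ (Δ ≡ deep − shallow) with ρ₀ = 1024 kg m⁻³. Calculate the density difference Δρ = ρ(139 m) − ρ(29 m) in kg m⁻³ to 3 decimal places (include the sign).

-5.878 kg m⁻³

ΔT = +12.5 K, ΔS = -4.61 psu (deep − shallow).
Δρ/ρ₀ = −(1.9 × 10⁻⁴)(+12.5) + (7.3 × 10⁻⁴)(-4.61) = -5.7403 × 10⁻³.
Δρ = 1024 × (-5.7403 × 10⁻³) = -5.878 kg m⁻³.
Negative Δρ: lighter below, statically unstable.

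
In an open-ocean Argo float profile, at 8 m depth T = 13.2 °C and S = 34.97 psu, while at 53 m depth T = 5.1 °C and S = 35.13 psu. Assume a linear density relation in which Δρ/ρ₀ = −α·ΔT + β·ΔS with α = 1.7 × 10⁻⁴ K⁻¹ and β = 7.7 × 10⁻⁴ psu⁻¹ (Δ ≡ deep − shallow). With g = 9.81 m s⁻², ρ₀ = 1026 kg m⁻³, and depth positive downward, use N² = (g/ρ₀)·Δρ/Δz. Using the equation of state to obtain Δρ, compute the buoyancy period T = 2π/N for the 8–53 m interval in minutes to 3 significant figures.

5.79 min

ΔT = -8.1 K, ΔS = +0.16 psu (deep − shallow).
Δρ/ρ₀ = −αΔT + βΔS = 1.377 × 10⁻³ + 1.232 × 10⁻⁴ = 1.5002 × 10⁻³, so Δρ ≈ 1.539 kg m⁻³.
N² = (g/ρ₀)·Δρ/Δz = g·(Δρ/ρ₀)/Δz = 9.81 × 1.5002 × 10⁻³ / 45 = 3.2704 × 10⁻⁴ s⁻².
N = √(3.2704 × 10⁻⁴) = 0.018084 rad s⁻¹ → T = 2π/N = 347.44 s = 5.7907 min ≈ 5.79 min.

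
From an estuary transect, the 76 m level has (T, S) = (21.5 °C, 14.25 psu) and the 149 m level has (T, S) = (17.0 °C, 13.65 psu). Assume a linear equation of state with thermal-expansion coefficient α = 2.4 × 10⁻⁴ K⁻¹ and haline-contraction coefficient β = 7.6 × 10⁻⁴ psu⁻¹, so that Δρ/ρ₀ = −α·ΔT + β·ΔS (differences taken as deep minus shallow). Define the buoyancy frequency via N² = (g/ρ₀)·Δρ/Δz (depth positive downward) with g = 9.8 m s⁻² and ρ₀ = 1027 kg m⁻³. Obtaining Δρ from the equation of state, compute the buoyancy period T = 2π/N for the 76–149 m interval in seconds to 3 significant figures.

ΔT = -4.5 K, ΔS = -0.60 psu (deep − shallow).
Δρ/ρ₀ = −αΔT + βΔS = 1.08 × 10⁻³ − 4.56 × 10⁻⁴ = 6.24 × 10⁻⁴, so Δρ ≈ 0.6408 kg m⁻³.
N² = (g/ρ₀)·Δρ/Δz = g·(Δρ/ρ₀)/Δz = 9.8 × 6.24 × 10⁻⁴ / 73 = 8.3770 × 10⁻⁵ s⁻².
N = √(8.3770 × 10⁻⁵) = 9.1526 × 10⁻³ rad s⁻¹ → T = 2π/N = 686.49 s ≈ 686 s.

686 s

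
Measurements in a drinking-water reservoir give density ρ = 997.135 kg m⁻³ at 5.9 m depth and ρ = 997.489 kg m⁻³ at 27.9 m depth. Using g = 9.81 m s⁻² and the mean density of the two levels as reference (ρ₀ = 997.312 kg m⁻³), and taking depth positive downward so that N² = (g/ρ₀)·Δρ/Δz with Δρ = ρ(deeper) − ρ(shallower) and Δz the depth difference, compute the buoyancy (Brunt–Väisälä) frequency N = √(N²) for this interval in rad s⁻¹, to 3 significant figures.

0.0126 rad s⁻¹

Δρ = 997.489 − 997.135 = 0.354 kg m⁻³ over Δz = 27.9 − 5.9 = 22 m.
N² = (9.81/997.312) × (0.354/22) = 1.5828 × 10⁻⁴ s⁻².
N = √(1.5828 × 10⁻⁴) = 0.012581 rad s⁻¹ ≈ 0.0126 rad s⁻¹.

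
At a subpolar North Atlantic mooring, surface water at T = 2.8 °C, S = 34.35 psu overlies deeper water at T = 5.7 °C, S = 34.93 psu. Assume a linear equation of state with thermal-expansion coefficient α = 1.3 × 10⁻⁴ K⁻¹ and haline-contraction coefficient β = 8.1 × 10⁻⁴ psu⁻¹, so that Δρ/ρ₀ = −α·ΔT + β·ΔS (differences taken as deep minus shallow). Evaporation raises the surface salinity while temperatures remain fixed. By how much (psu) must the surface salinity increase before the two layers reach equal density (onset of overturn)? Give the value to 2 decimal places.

Neutral buoyancy requires −α(T_deep − T_surf) + β(S_deep − S_surf′) = 0.
S_surf′ = S_deep − (α/β)·ΔT = 34.93 − (1.3 × 10⁻⁴/8.1 × 10⁻⁴)·(+2.9) = 34.4646 psu.
Increase required: 34.4646 − 34.35 = 0.1146 psu.

0.11 psu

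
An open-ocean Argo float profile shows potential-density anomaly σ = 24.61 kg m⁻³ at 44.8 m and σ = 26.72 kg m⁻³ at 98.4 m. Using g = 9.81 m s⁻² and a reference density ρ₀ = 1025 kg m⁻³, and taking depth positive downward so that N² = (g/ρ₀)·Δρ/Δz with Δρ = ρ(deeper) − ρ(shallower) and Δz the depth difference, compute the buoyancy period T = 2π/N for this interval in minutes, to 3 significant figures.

5.40 min

Δρ = 1026.72 − 1024.61 = 2.11 kg m⁻³ over Δz = 98.4 − 44.8 = 53.6 m.
N² = (9.81/1025) × (2.11/53.6) = 3.7676 × 10⁻⁴ s⁻².
N = √(3.7676 × 10⁻⁴) = 0.019410 rad s⁻¹, so T = 2π/N = 323.71 s = 5.3952 min ≈ 5.40 min.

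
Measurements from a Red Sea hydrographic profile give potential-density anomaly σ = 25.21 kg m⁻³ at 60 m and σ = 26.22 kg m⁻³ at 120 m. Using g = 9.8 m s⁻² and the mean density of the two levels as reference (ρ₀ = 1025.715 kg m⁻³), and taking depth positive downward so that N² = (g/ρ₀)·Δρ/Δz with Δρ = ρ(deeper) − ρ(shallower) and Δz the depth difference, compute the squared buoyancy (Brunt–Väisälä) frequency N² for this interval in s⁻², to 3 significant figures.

Δρ = 1026.22 − 1025.21 = 1.01 kg m⁻³ over Δz = 120 − 60 = 60 m.
N² = (9.8/1025.715) × (1.01/60) = 1.6083 × 10⁻⁴ s⁻² ≈ 1.61 × 10⁻⁴ s⁻².
Since Δρ > 0 the layer is stably stratified.

1.61 × 10⁻⁴ s⁻²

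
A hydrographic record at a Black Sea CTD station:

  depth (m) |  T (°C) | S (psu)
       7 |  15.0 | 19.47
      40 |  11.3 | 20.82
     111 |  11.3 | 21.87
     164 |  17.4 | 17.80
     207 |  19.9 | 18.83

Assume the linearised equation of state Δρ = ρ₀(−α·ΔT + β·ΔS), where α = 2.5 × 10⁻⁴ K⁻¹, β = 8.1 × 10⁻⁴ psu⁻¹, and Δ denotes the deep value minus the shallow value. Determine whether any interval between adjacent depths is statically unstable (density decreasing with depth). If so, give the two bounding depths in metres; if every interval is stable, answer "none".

111–164 m

Evaluate Δρ/ρ₀ = −αΔT + βΔS across each adjacent pair:
  7–40 m: −αΔT+βΔS = −(2.5 × 10⁻⁴)(-3.7)+(8.1 × 10⁻⁴)(+1.35) = 2.0 × 10⁻³ → stable
  40–111 m: −αΔT+βΔS = −(2.5 × 10⁻⁴)(+0.0)+(8.1 × 10⁻⁴)(+1.05) = 8.5 × 10⁻⁴ → stable
  111–164 m: −αΔT+βΔS = −(2.5 × 10⁻⁴)(+6.1)+(8.1 × 10⁻⁴)(-4.07) = -4.8 × 10⁻³ → UNSTABLE
  164–207 m: −αΔT+βΔS = −(2.5 × 10⁻⁴)(+2.5)+(8.1 × 10⁻⁴)(+1.03) = 2.1 × 10⁻⁴ → stable
The 111–164 m interval has Δρ < 0: lighter water underlies denser water.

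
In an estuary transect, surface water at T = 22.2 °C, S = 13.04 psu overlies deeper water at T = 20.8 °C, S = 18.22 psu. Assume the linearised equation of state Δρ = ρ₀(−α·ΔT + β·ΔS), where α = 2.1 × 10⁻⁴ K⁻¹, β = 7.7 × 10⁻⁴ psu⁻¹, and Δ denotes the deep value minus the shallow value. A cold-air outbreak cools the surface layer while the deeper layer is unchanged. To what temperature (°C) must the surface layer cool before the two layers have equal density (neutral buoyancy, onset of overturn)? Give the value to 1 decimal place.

Neutral buoyancy requires Δρ = 0, i.e. −α(T_deep − T_surf′) + β(S_deep − S_surf) = 0.
T_surf′ = T_deep − (β/α)·ΔS = 20.8 − (7.7 × 10⁻⁴/2.1 × 10⁻⁴)·(+5.18) = 1.807 °C.
Cooling required: 22.2 − (1.807) = 20.393 °C.

1.8 °C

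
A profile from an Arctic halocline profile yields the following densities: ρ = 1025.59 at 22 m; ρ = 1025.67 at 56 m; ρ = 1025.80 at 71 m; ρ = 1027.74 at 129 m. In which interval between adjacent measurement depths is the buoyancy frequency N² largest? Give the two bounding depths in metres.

71–129 m

Compute the density gradient over each adjacent pair:
  22–56 m: Δρ/Δz = 0.08/34 = 2.4 × 10⁻³ kg m⁻⁴
  56–71 m: Δρ/Δz = 0.13/15 = 8.7 × 10⁻³ kg m⁻⁴
  71–129 m: Δρ/Δz = 1.94/58 = 0.033 kg m⁻⁴
The largest gradient is in the 71–129 m interval — the pycnocline.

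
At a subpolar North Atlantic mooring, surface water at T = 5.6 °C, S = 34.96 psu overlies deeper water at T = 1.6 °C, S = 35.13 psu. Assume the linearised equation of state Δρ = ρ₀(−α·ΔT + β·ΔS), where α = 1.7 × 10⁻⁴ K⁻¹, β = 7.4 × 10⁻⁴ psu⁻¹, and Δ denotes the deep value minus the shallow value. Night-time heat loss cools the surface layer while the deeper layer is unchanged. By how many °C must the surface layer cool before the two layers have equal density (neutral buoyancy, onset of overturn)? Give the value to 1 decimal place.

4.7 °C

Neutral buoyancy requires Δρ = 0, i.e. −α(T_deep − T_surf′) + β(S_deep − S_surf) = 0.
T_surf′ = T_deep − (β/α)·ΔS = 1.6 − (7.4 × 10⁻⁴/1.7 × 10⁻⁴)·(+0.17) = 0.860 °C.
Cooling required: 5.6 − (0.860) = 4.740 °C.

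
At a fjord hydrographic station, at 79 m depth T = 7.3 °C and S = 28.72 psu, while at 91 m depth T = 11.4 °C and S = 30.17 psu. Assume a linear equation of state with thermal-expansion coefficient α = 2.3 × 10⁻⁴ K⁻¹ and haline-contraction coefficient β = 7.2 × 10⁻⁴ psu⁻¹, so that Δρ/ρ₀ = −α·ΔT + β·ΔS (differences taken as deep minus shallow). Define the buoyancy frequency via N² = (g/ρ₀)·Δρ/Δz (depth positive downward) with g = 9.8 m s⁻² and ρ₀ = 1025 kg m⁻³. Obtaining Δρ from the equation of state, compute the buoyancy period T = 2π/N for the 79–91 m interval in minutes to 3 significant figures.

11.5 min

ΔT = +4.1 K, ΔS = +1.45 psu (deep − shallow).
Δρ/ρ₀ = −αΔT + βΔS = -9.43 × 10⁻⁴ + 1.044 × 10⁻³ = 1.01 × 10⁻⁴, so Δρ ≈ 0.1035 kg m⁻³.
N² = (g/ρ₀)·Δρ/Δz = g·(Δρ/ρ₀)/Δz = 9.8 × 1.01 × 10⁻⁴ / 12 = 8.2483 × 10⁻⁵ s⁻².
N = √(8.2483 × 10⁻⁵) = 9.0820 × 10⁻³ rad s⁻¹ → T = 2π/N = 691.83 s = 11.530 min ≈ 11.5 min.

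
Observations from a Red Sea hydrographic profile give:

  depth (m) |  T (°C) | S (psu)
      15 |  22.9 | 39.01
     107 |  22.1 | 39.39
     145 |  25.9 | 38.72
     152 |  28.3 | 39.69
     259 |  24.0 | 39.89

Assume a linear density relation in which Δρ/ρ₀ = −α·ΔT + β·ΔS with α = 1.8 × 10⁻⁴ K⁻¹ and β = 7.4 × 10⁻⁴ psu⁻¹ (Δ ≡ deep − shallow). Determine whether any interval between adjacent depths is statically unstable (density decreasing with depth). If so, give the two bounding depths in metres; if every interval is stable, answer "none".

107–145 m

Evaluate Δρ/ρ₀ = −αΔT + βΔS across each adjacent pair:
  15–107 m: −αΔT+βΔS = −(1.8 × 10⁻⁴)(-0.8)+(7.4 × 10⁻⁴)(+0.38) = 4.3 × 10⁻⁴ → stable
  107–145 m: −αΔT+βΔS = −(1.8 × 10⁻⁴)(+3.8)+(7.4 × 10⁻⁴)(-0.67) = -1.2 × 10⁻³ → UNSTABLE
  145–152 m: −αΔT+βΔS = −(1.8 × 10⁻⁴)(+2.4)+(7.4 × 10⁻⁴)(+0.97) = 2.9 × 10⁻⁴ → stable
  152–259 m: −αΔT+βΔS = −(1.8 × 10⁻⁴)(-4.3)+(7.4 × 10⁻⁴)(+0.20) = 9.2 × 10⁻⁴ → stable
The 107–145 m interval has Δρ < 0: lighter water underlies denser water.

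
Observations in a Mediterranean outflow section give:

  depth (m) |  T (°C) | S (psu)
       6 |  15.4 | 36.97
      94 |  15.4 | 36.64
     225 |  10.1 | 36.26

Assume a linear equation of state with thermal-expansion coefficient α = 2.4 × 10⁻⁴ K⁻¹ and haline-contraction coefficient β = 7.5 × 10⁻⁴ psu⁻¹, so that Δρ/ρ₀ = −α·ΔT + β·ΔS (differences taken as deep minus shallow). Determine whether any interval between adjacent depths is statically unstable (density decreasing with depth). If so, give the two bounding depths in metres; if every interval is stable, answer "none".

Evaluate Δρ/ρ₀ = −αΔT + βΔS across each adjacent pair:
  6–94 m: −αΔT+βΔS = −(2.4 × 10⁻⁴)(+0.0)+(7.5 × 10⁻⁴)(-0.33) = -2.5 × 10⁻⁴ → UNSTABLE
  94–225 m: −αΔT+βΔS = −(2.4 × 10⁻⁴)(-5.3)+(7.5 × 10⁻⁴)(-0.38) = 9.9 × 10⁻⁴ → stable
The 6–94 m interval has Δρ < 0: lighter water underlies denser water.

6–94 m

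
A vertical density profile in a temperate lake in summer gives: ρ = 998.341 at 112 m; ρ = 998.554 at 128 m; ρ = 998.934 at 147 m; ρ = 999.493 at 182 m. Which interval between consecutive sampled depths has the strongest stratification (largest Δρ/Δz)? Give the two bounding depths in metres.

Compute the density gradient over each adjacent pair:
  112–128 m: Δρ/Δz = 0.213/16 = 0.013 kg m⁻⁴
  128–147 m: Δρ/Δz = 0.380/19 = 0.020 kg m⁻⁴
  147–182 m: Δρ/Δz = 0.559/35 = 0.016 kg m⁻⁴
The largest gradient is in the 128–147 m interval — the pycnocline.

128–147 m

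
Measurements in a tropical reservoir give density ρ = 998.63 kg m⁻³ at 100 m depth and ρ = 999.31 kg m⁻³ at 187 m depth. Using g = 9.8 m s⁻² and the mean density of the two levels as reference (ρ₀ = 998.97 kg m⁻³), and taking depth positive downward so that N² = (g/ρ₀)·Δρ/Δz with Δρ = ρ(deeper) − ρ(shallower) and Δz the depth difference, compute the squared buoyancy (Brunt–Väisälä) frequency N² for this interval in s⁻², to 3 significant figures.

7.67 × 10⁻⁵ s⁻²

Δρ = 999.31 − 998.63 = 0.68 kg m⁻³ over Δz = 187 − 100 = 87 m.
N² = (9.8/998.97) × (0.68/87) = 7.6677 × 10⁻⁵ s⁻² ≈ 7.67 × 10⁻⁵ s⁻².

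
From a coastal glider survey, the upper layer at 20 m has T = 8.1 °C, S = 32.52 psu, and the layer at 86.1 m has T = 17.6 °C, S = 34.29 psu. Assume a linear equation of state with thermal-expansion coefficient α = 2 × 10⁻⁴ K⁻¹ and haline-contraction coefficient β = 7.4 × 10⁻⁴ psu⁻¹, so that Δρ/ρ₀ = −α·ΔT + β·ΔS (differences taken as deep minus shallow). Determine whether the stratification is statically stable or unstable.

ΔT = 17.6 − 8.1 = +9.5 K and ΔS = 34.29 − 32.52 = +1.77 psu (deep − shallow).
−αΔT = -1.90 × 10⁻³; βΔS = 1.3098 × 10⁻³; sum Δρ/ρ₀ = -5.902 × 10⁻⁴.
Δρ/ρ₀ < 0, so Δρ < 0: deeper water is lighter → statically unstable; the column would overturn.

unstable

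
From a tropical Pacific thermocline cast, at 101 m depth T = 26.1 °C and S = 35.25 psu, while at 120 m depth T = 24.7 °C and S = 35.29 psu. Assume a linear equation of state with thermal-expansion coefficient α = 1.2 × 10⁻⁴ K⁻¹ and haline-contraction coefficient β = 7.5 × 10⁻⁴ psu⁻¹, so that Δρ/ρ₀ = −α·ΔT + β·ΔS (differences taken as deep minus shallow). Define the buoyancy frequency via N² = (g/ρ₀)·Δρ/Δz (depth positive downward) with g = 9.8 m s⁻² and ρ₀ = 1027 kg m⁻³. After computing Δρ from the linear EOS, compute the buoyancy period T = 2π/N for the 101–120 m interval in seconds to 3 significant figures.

622 s

ΔT = -1.4 K, ΔS = +0.04 psu (deep − shallow).
Δρ/ρ₀ = −αΔT + βΔS = 1.68 × 10⁻⁴ + 3.00 × 10⁻⁵ = 1.98 × 10⁻⁴, so Δρ ≈ 0.2033 kg m⁻³.
N² = (g/ρ₀)·Δρ/Δz = g·(Δρ/ρ₀)/Δz = 9.8 × 1.98 × 10⁻⁴ / 19 = 1.0213 × 10⁻⁴ s⁻².
N = √(1.0213 × 10⁻⁴) = 0.010106 rad s⁻¹ → T = 2π/N = 621.73 s ≈ 622 s.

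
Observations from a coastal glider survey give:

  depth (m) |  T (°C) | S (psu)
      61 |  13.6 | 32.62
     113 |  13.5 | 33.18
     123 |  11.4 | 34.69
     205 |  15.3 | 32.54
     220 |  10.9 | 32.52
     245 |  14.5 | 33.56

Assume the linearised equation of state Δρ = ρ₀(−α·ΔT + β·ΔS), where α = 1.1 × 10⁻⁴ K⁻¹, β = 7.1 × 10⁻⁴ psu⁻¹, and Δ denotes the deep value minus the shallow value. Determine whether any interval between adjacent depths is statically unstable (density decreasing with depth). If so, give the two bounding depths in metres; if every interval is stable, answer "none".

123–205 m

Evaluate Δρ/ρ₀ = −αΔT + βΔS across each adjacent pair:
  61–113 m: −αΔT+βΔS = −(1.1 × 10⁻⁴)(-0.1)+(7.1 × 10⁻⁴)(+0.56) = 4.1 × 10⁻⁴ → stable
  113–123 m: −αΔT+βΔS = −(1.1 × 10⁻⁴)(-2.1)+(7.1 × 10⁻⁴)(+1.51) = 1.3 × 10⁻³ → stable
  123–205 m: −αΔT+βΔS = −(1.1 × 10⁻⁴)(+3.9)+(7.1 × 10⁻⁴)(-2.15) = -2.0 × 10⁻³ → UNSTABLE
  205–220 m: −αΔT+βΔS = −(1.1 × 10⁻⁴)(-4.4)+(7.1 × 10⁻⁴)(-0.02) = 4.7 × 10⁻⁴ → stable
  220–245 m: −αΔT+βΔS = −(1.1 × 10⁻⁴)(+3.6)+(7.1 × 10⁻⁴)(+1.04) = 3.4 × 10⁻⁴ → stable
The 123–205 m interval has Δρ < 0: lighter water underlies denser water.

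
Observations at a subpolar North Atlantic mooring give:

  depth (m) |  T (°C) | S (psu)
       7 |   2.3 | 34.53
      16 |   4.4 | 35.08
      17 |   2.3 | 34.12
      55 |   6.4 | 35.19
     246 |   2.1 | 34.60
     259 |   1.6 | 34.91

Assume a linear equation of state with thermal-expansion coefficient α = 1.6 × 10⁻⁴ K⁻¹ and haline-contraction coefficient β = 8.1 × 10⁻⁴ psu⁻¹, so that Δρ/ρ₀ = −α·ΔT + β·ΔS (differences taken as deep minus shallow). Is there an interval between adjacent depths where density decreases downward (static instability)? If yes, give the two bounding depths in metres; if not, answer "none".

Evaluate Δρ/ρ₀ = −αΔT + βΔS across each adjacent pair:
  7–16 m: −αΔT+βΔS = −(1.6 × 10⁻⁴)(+2.1)+(8.1 × 10⁻⁴)(+0.55) = 1.1 × 10⁻⁴ → stable
  16–17 m: −αΔT+βΔS = −(1.6 × 10⁻⁴)(-2.1)+(8.1 × 10⁻⁴)(-0.96) = -4.4 × 10⁻⁴ → UNSTABLE
  17–55 m: −αΔT+βΔS = −(1.6 × 10⁻⁴)(+4.1)+(8.1 × 10⁻⁴)(+1.07) = 2.1 × 10⁻⁴ → stable
  55–246 m: −αΔT+βΔS = −(1.6 × 10⁻⁴)(-4.3)+(8.1 × 10⁻⁴)(-0.59) = 2.1 × 10⁻⁴ → stable
  246–259 m: −αΔT+βΔS = −(1.6 × 10⁻⁴)(-0.5)+(8.1 × 10⁻⁴)(+0.31) = 3.3 × 10⁻⁴ → stable
The 16–17 m interval has Δρ < 0: lighter water underlies denser water.

16–17 m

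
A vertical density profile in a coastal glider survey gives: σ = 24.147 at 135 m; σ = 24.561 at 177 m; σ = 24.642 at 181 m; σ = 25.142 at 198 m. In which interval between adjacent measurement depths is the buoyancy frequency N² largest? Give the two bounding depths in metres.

Compute the density gradient over each adjacent pair:
  135–177 m: Δρ/Δz = 0.414/42 = 9.9 × 10⁻³ kg m⁻⁴
  177–181 m: Δρ/Δz = 0.081/4 = 0.020 kg m⁻⁴
  181–198 m: Δρ/Δz = 0.500/17 = 0.029 kg m⁻⁴
The largest gradient is in the 181–198 m interval — the pycnocline.

181–198 m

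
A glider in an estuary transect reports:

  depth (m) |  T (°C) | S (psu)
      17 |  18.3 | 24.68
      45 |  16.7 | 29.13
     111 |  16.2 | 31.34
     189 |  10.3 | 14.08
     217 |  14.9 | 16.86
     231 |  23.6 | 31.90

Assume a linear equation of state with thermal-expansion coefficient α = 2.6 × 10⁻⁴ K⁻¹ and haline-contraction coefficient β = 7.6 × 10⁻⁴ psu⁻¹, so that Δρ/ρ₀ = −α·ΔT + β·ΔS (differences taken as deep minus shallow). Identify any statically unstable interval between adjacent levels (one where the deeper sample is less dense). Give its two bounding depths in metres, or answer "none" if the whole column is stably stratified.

111–189 m

Evaluate Δρ/ρ₀ = −αΔT + βΔS across each adjacent pair:
  17–45 m: −αΔT+βΔS = −(2.6 × 10⁻⁴)(-1.6)+(7.6 × 10⁻⁴)(+4.45) = 3.8 × 10⁻³ → stable
  45–111 m: −αΔT+βΔS = −(2.6 × 10⁻⁴)(-0.5)+(7.6 × 10⁻⁴)(+2.21) = 1.8 × 10⁻³ → stable
  111–189 m: −αΔT+βΔS = −(2.6 × 10⁻⁴)(-5.9)+(7.6 × 10⁻⁴)(-17.26) = -0.012 → UNSTABLE
  189–217 m: −αΔT+βΔS = −(2.6 × 10⁻⁴)(+4.6)+(7.6 × 10⁻⁴)(+2.78) = 9.2 × 10⁻⁴ → stable
  217–231 m: −αΔT+βΔS = −(2.6 × 10⁻⁴)(+8.7)+(7.6 × 10⁻⁴)(+15.04) = 9.2 × 10⁻³ → stable
The 111–189 m interval has Δρ < 0: lighter water underlies denser water.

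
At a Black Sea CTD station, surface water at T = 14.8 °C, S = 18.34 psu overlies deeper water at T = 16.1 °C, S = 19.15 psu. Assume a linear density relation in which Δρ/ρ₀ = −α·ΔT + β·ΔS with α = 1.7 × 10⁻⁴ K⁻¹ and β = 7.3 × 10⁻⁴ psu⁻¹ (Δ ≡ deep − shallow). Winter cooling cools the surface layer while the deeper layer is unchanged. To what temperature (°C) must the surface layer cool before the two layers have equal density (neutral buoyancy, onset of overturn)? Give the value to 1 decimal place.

12.6 °C

Neutral buoyancy requires Δρ = 0, i.e. −α(T_deep − T_surf′) + β(S_deep − S_surf) = 0.
T_surf′ = T_deep − (β/α)·ΔS = 16.1 − (7.3 × 10⁻⁴/1.7 × 10⁻⁴)·(+0.81) = 12.622 °C.
Cooling required: 14.8 − (12.622) = 2.178 °C.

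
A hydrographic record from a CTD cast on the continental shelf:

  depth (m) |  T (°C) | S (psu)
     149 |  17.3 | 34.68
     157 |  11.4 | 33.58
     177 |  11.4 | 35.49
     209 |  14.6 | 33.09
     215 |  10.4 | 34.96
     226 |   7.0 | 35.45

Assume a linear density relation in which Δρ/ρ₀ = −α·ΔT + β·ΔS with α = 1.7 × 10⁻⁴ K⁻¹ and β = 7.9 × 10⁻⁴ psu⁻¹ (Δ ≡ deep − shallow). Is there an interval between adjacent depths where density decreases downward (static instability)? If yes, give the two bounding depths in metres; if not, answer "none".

Evaluate Δρ/ρ₀ = −αΔT + βΔS across each adjacent pair:
  149–157 m: −αΔT+βΔS = −(1.7 × 10⁻⁴)(-5.9)+(7.9 × 10⁻⁴)(-1.10) = 1.3 × 10⁻⁴ → stable
  157–177 m: −αΔT+βΔS = −(1.7 × 10⁻⁴)(+0.0)+(7.9 × 10⁻⁴)(+1.91) = 1.5 × 10⁻³ → stable
  177–209 m: −αΔT+βΔS = −(1.7 × 10⁻⁴)(+3.2)+(7.9 × 10⁻⁴)(-2.40) = -2.4 × 10⁻³ → UNSTABLE
  209–215 m: −αΔT+βΔS = −(1.7 × 10⁻⁴)(-4.2)+(7.9 × 10⁻⁴)(+1.87) = 2.2 × 10⁻³ → stable
  215–226 m: −αΔT+βΔS = −(1.7 × 10⁻⁴)(-3.4)+(7.9 × 10⁻⁴)(+0.49) = 9.7 × 10⁻⁴ → stable
The 177–209 m interval has Δρ < 0: lighter water underlies denser water.

177–209 m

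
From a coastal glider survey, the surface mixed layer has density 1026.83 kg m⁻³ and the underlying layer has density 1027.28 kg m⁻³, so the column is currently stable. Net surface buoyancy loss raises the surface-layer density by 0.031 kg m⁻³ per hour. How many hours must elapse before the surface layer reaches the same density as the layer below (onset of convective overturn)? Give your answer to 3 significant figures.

14.5 hours

Density deficit of the surface layer: 1027.28 − 1026.83 = 0.45 kg m⁻³.
Required change = 0.45 / 0.031 = 14.5 hours.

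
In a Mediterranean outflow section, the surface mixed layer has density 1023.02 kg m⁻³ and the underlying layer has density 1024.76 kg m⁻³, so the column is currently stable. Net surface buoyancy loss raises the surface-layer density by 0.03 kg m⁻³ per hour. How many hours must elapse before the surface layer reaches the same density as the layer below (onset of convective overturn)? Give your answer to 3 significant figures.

Density deficit of the surface layer: 1024.76 − 1023.02 = 1.74 kg m⁻³.
Required change = 1.74 / 0.03 = 58.0 hours.

58.0 hours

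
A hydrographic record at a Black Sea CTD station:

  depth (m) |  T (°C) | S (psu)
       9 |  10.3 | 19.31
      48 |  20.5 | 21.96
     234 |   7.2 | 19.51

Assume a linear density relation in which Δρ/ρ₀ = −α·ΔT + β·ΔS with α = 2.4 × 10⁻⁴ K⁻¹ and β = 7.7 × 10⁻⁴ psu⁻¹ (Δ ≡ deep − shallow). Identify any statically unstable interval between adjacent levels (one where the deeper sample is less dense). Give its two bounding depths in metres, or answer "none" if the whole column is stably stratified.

9–48 m

Evaluate Δρ/ρ₀ = −αΔT + βΔS across each adjacent pair:
  9–48 m: −αΔT+βΔS = −(2.4 × 10⁻⁴)(+10.2)+(7.7 × 10⁻⁴)(+2.65) = -4.1 × 10⁻⁴ → UNSTABLE
  48–234 m: −αΔT+βΔS = −(2.4 × 10⁻⁴)(-13.3)+(7.7 × 10⁻⁴)(-2.45) = 1.3 × 10⁻³ → stable
The 9–48 m interval has Δρ < 0: lighter water underlies denser water.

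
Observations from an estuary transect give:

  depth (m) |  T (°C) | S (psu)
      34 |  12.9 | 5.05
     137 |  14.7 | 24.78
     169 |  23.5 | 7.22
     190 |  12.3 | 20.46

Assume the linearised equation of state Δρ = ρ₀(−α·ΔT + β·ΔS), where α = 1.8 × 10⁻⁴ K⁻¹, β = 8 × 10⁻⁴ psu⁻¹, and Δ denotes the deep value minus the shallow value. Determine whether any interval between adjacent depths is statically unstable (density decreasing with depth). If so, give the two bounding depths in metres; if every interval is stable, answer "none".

137–169 m

Evaluate Δρ/ρ₀ = −αΔT + βΔS across each adjacent pair:
  34–137 m: −αΔT+βΔS = −(1.8 × 10⁻⁴)(+1.8)+(8 × 10⁻⁴)(+19.73) = 0.015 → stable
  137–169 m: −αΔT+βΔS = −(1.8 × 10⁻⁴)(+8.8)+(8 × 10⁻⁴)(-17.56) = -0.016 → UNSTABLE
  169–190 m: −αΔT+βΔS = −(1.8 × 10⁻⁴)(-11.2)+(8 × 10⁻⁴)(+13.24) = 0.013 → stable
The 137–169 m interval has Δρ < 0: lighter water underlies denser water.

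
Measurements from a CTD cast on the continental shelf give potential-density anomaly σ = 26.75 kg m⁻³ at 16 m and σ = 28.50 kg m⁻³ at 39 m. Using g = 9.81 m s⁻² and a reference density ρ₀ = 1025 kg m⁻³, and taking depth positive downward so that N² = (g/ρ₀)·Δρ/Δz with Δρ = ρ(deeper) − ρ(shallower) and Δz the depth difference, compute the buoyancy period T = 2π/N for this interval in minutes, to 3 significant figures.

3.88 min

Δρ = 1028.50 − 1026.75 = 1.75 kg m⁻³ over Δz = 39 − 16 = 23 m.
N² = (9.81/1025) × (1.75/23) = 7.2821 × 10⁻⁴ s⁻².
N = √(7.2821 × 10⁻⁴) = 0.026985 rad s⁻¹, so T = 2π/N = 232.84 s = 3.8807 min ≈ 3.88 min.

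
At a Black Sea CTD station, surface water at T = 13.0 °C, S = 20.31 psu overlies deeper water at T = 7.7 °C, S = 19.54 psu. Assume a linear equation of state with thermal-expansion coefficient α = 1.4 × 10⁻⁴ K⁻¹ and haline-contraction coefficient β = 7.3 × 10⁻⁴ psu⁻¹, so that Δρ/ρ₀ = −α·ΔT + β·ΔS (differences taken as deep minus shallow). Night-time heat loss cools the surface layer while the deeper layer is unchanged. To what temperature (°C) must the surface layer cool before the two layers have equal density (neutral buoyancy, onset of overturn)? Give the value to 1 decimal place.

Neutral buoyancy requires Δρ = 0, i.e. −α(T_deep − T_surf′) + β(S_deep − S_surf) = 0.
T_surf′ = T_deep − (β/α)·ΔS = 7.7 − (7.3 × 10⁻⁴/1.4 × 10⁻⁴)·(-0.77) = 11.715 °C.
Cooling required: 13.0 − (11.715) = 1.285 °C.

11.7 °C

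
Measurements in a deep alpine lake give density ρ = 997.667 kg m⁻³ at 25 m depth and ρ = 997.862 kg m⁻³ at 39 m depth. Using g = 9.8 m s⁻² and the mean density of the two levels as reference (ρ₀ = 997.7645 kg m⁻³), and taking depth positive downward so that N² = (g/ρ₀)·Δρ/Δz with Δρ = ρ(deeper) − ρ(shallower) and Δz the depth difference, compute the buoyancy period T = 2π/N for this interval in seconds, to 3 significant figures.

537 s

Δρ = 997.862 − 997.667 = 0.195 kg m⁻³ over Δz = 39 − 25 = 14 m.
N² = (9.8/997.7645) × (0.195/14) = 1.3681 × 10⁻⁴ s⁻².
N = √(1.3681 × 10⁻⁴) = 0.011697 rad s⁻¹, so T = 2π/N = 537.16 s ≈ 537 s.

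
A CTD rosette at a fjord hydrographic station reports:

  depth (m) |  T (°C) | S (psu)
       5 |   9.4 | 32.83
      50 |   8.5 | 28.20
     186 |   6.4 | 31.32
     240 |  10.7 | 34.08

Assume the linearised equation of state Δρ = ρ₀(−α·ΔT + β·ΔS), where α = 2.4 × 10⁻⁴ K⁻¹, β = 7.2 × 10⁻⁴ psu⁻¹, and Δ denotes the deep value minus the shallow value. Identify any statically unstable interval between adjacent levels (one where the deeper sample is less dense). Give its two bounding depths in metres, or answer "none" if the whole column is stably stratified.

Evaluate Δρ/ρ₀ = −αΔT + βΔS across each adjacent pair:
  5–50 m: −αΔT+βΔS = −(2.4 × 10⁻⁴)(-0.9)+(7.2 × 10⁻⁴)(-4.63) = -3.1 × 10⁻³ → UNSTABLE
  50–186 m: −αΔT+βΔS = −(2.4 × 10⁻⁴)(-2.1)+(7.2 × 10⁻⁴)(+3.12) = 2.8 × 10⁻³ → stable
  186–240 m: −αΔT+βΔS = −(2.4 × 10⁻⁴)(+4.3)+(7.2 × 10⁻⁴)(+2.76) = 9.6 × 10⁻⁴ → stable
The 5–50 m interval has Δρ < 0: lighter water underlies denser water.

5–50 m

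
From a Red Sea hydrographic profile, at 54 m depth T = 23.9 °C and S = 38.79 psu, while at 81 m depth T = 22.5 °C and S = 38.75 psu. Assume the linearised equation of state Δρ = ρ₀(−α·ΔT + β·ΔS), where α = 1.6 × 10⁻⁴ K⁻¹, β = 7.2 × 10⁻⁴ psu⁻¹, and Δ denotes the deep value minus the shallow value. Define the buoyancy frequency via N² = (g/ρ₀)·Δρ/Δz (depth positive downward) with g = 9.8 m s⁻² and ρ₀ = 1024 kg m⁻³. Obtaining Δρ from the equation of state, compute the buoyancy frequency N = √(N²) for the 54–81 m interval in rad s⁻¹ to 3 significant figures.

8.42 × 10⁻³ rad s⁻¹

ΔT = -1.4 K, ΔS = -0.04 psu (deep − shallow).
Δρ/ρ₀ = −αΔT + βΔS = 2.24 × 10⁻⁴ − 2.88 × 10⁻⁵ = 1.952 × 10⁻⁴, so Δρ ≈ 0.1999 kg m⁻³.
N² = (g/ρ₀)·Δρ/Δz = g·(Δρ/ρ₀)/Δz = 9.8 × 1.952 × 10⁻⁴ / 27 = 7.0850 × 10⁻⁵ s⁻².
N = √(7.0850 × 10⁻⁵) = 8.4172 × 10⁻³ rad s⁻¹ ≈ 8.42 × 10⁻³ rad s⁻¹.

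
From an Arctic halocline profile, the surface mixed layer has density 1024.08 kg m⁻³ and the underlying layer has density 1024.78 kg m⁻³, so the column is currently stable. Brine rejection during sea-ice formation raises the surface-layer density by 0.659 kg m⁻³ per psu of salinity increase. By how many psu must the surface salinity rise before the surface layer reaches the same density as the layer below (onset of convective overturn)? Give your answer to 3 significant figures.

1.06 psu

Density deficit of the surface layer: 1024.78 − 1024.08 = 0.7 kg m⁻³.
Required change = 0.7 / 0.659 = 1.06 psu.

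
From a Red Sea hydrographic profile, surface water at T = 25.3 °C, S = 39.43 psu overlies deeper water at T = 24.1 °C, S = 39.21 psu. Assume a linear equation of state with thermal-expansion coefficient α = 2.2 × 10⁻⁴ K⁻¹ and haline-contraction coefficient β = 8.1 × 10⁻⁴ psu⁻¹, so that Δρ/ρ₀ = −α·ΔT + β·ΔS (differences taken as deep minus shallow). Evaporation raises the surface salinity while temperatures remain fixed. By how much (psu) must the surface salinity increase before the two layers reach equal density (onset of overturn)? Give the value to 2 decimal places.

Neutral buoyancy requires −α(T_deep − T_surf) + β(S_deep − S_surf′) = 0.
S_surf′ = S_deep − (α/β)·ΔT = 39.21 − (2.2 × 10⁻⁴/8.1 × 10⁻⁴)·(-1.2) = 39.5359 psu.
Increase required: 39.5359 − 39.43 = 0.1059 psu.

0.11 psu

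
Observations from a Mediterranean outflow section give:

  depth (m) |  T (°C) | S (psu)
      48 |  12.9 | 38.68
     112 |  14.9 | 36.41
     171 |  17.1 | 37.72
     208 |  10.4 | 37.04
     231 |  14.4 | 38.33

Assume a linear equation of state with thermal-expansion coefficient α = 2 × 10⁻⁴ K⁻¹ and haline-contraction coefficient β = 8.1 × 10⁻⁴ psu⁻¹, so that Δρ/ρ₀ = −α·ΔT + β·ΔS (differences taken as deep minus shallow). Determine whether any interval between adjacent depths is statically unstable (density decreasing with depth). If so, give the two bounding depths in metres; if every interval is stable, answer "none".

48–112 m

Evaluate Δρ/ρ₀ = −αΔT + βΔS across each adjacent pair:
  48–112 m: −αΔT+βΔS = −(2 × 10⁻⁴)(+2.0)+(8.1 × 10⁻⁴)(-2.27) = -2.2 × 10⁻³ → UNSTABLE
  112–171 m: −αΔT+βΔS = −(2 × 10⁻⁴)(+2.2)+(8.1 × 10⁻⁴)(+1.31) = 6.2 × 10⁻⁴ → stable
  171–208 m: −αΔT+βΔS = −(2 × 10⁻⁴)(-6.7)+(8.1 × 10⁻⁴)(-0.68) = 7.9 × 10⁻⁴ → stable
  208–231 m: −αΔT+βΔS = −(2 × 10⁻⁴)(+4.0)+(8.1 × 10⁻⁴)(+1.29) = 2.4 × 10⁻⁴ → stable
The 48–112 m interval has Δρ < 0: lighter water underlies denser water.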